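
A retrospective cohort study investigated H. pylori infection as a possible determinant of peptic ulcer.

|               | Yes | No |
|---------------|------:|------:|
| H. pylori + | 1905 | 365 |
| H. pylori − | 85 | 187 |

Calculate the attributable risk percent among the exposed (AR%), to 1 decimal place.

Cells: a = 1905, b = 365, c = 85, d = 187.
Risk in exposed = 1905/2270 = 0.83921; risk in unexposed = 85/272 = 0.31250.
RR = 0.83921/0.31250 = 2.68546
AR% = (RR − 1)/RR × 100 = (2.68546 − 1)/2.68546 × 100 = 62.7625%

62.8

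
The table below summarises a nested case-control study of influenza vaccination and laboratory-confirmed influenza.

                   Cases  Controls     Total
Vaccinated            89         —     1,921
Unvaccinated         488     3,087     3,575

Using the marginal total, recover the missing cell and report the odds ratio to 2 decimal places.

0.31

The missing cell is in the exposed row: 1921 − 89 = 1832.
So a = 89, b = 1832, c = 488, d = 3087.
OR = (a·d)/(b·c) = (89 × 3087) / (1832 × 488) = 274743 / 894016 = 0.30731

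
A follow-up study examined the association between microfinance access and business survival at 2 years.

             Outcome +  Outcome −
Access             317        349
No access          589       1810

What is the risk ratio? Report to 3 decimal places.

1.939

Cells: a = 317, b = 349, c = 589, d = 1810.
Risk in exposed = 317/666 = 0.47598; risk in unexposed = 589/2399 = 0.24552.
RR = 0.47598 / 0.24552 = 1.93865
The risk among the exposed is 1.94 times that among the unexposed.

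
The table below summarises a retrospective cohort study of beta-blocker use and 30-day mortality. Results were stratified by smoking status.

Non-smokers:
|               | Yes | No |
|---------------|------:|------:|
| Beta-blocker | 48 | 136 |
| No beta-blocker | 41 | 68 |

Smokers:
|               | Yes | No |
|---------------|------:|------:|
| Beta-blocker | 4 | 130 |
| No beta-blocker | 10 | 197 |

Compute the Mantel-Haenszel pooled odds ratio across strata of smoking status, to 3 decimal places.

OR_MH = Σ(aᵢdᵢ/nᵢ) / Σ(bᵢcᵢ/nᵢ), where nᵢ is the stratum total.
Stratum 1 (Non-smokers): n = 293; a·d/n = 48·68/293 = 11.1399; b·c/n = 136·41/293 = 19.0307
Stratum 2 (Smokers): n = 341; a·d/n = 4·197/341 = 2.3109; b·c/n = 130·10/341 = 3.8123
OR_MH = (11.1399 + 2.3109) / (19.0307 + 3.8123) = 13.4508 / 22.8430 = 0.58884

0.589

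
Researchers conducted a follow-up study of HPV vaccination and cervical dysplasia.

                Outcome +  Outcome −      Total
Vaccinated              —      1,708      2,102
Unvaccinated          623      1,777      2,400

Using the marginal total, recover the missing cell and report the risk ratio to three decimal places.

The missing cell is in the exposed row: 2102 − 1708 = 394.
So a = 394, b = 1708, c = 623, d = 1777.
RR = [a/(a+b)] / [c/(c+d)] = (394/2102) / (623/2400) = 0.18744/0.25958 = 0.72208

0.722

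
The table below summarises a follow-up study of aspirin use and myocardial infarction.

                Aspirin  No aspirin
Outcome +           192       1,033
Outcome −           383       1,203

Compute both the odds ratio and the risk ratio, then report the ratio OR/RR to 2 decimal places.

Reading the table with exposure as columns: a = 192 (Aspirin, case), b = 383 (Aspirin, non-case), c = 1033 (No aspirin, case), d = 1203.
OR = (192·1203)/(383·1033) = 230976/395639 = 0.58380
Risk in exposed = 192/575 = 0.33391; risk in unexposed = 1033/2236 = 0.46199; RR = 0.72278
OR/RR = 0.58380 / 0.72278 = 0.80772
The outcome is not rare, so the OR lies further from 1 than the RR.

0.81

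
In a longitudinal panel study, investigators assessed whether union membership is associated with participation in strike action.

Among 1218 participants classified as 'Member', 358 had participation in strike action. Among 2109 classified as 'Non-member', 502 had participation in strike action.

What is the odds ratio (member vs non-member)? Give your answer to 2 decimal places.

From the description: a = 358, b = 860, c = 502, d = 1607.
OR = (a·d)/(b·c) = (358 × 1607) / (860 × 502) = 575306 / 431720 = 1.33259
The odds of participation in strike action are about 1.33 times as high in the member group.

1.33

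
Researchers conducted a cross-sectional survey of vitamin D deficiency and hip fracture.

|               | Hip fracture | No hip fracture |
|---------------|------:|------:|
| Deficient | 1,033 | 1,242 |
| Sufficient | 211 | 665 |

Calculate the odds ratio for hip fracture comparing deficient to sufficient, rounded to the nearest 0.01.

Cells: a = 1033, b = 1242, c = 211, d = 665.
OR = (a·d)/(b·c) = (1033 × 665) / (1242 × 211) = 686945 / 262062 = 2.62131
The odds of hip fracture are about 2.62 times as high in the deficient group.

2.62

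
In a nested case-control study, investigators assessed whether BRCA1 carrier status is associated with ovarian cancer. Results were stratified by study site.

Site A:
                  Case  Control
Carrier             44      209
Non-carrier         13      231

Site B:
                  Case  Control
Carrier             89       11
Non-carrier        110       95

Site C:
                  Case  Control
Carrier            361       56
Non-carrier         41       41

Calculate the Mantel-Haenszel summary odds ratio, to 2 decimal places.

5.55

OR_MH = Σ(aᵢdᵢ/nᵢ) / Σ(bᵢcᵢ/nᵢ), where nᵢ is the stratum total.
Stratum 1 (Site A): n = 497; a·d/n = 44·231/497 = 20.4507; b·c/n = 209·13/497 = 5.4668
Stratum 2 (Site B): n = 305; a·d/n = 89·95/305 = 27.7213; b·c/n = 11·110/305 = 3.9672
Stratum 3 (Site C): n = 499; a·d/n = 361·41/499 = 29.6613; b·c/n = 56·41/499 = 4.6012
OR_MH = (20.4507 + 27.7213 + 29.6613) / (5.4668 + 3.9672 + 4.6012) = 77.8333 / 14.0352 = 5.54557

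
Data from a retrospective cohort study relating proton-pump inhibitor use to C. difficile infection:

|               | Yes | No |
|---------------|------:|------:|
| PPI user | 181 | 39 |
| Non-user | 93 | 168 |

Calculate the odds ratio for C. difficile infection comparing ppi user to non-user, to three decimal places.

8.384

Cells: a = 181, b = 39, c = 93, d = 168.
OR = (a·d)/(b·c) = (181 × 168) / (39 × 93) = 30408 / 3627 = 8.38379
The odds of C. difficile infection are about 8.38 times as high in the ppi user group.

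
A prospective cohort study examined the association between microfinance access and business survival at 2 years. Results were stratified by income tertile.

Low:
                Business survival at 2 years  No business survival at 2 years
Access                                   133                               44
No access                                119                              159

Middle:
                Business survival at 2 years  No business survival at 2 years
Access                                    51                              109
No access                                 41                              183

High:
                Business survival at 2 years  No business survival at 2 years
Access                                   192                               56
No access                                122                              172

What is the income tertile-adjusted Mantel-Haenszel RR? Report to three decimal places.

1.805

RR_MH = Σ(aᵢ·n₀ᵢ/nᵢ) / Σ(cᵢ·n₁ᵢ/nᵢ), with n₁ᵢ = aᵢ+bᵢ (exposed), n₀ᵢ = cᵢ+dᵢ (unexposed), nᵢ = n₁ᵢ+n₀ᵢ.
Stratum 1 (Low): n₁ = 177, n₀ = 278, n = 455; a·n₀/n = 133·278/455 = 81.2615; c·n₁/n = 119·177/455 = 46.2923
Stratum 2 (Middle): n₁ = 160, n₀ = 224, n = 384; a·n₀/n = 51·224/384 = 29.7500; c·n₁/n = 41·160/384 = 17.0833
Stratum 3 (High): n₁ = 248, n₀ = 294, n = 542; a·n₀/n = 192·294/542 = 104.1476; c·n₁/n = 122·248/542 = 55.8229
RR_MH = (81.2615 + 29.7500 + 104.1476) / (46.2923 + 17.0833 + 55.8229) = 215.1591 / 119.1985 = 1.80505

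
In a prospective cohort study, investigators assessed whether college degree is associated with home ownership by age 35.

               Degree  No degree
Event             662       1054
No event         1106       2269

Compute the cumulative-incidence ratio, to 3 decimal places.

Reading the table with exposure as columns: a = 662 (Degree, case), b = 1106 (Degree, non-case), c = 1054 (No degree, case), d = 2269.
Risk in exposed = 662/1768 = 0.37443; risk in unexposed = 1054/3323 = 0.31718.
RR = 0.37443 / 0.31718 = 1.18050
The risk among the exposed is 1.18 times that among the unexposed.

1.180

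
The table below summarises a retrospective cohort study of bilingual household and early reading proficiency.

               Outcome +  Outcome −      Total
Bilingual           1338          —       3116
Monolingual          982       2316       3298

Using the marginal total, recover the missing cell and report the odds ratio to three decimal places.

The missing cell is in the exposed row: 3116 − 1338 = 1778.
So a = 1338, b = 1778, c = 982, d = 2316.
OR = (a·d)/(b·c) = (1338 × 2316) / (1778 × 982) = 3098808 / 1745996 = 1.77481

1.775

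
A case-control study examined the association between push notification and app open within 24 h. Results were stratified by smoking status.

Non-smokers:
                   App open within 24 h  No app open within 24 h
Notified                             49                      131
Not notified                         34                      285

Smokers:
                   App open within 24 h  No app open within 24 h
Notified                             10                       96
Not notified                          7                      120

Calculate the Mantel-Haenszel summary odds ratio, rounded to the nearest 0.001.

2.806

OR_MH = Σ(aᵢdᵢ/nᵢ) / Σ(bᵢcᵢ/nᵢ), where nᵢ is the stratum total.
Stratum 1 (Non-smokers): n = 499; a·d/n = 49·285/499 = 27.9860; b·c/n = 131·34/499 = 8.9259
Stratum 2 (Smokers): n = 233; a·d/n = 10·120/233 = 5.1502; b·c/n = 96·7/233 = 2.8841
OR_MH = (27.9860 + 5.1502) / (8.9259 + 2.8841) = 33.1362 / 11.8100 = 2.80578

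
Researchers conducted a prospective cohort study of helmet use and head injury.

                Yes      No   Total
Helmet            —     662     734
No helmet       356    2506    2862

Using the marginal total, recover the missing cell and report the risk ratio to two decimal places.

0.79

The missing cell is in the exposed row: 734 − 662 = 72.
So a = 72, b = 662, c = 356, d = 2506.
RR = [a/(a+b)] / [c/(c+d)] = (72/734) / (356/2862) = 0.09809/0.12439 = 0.78860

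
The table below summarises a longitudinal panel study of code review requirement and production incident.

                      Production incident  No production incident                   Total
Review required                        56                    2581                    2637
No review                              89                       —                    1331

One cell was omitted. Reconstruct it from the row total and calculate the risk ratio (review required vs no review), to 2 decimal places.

0.32

The missing cell is in the unexposed row: 1331 − 89 = 1242.
So a = 56, b = 2581, c = 89, d = 1242.
RR = [a/(a+b)] / [c/(c+d)] = (56/2637) / (89/1331) = 0.02124/0.06687 = 0.31759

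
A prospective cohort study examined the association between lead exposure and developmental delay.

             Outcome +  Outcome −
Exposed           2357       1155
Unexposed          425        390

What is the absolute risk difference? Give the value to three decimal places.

0.150

Cells: a = 2357, b = 1155, c = 425, d = 390.
Risk in exposed = 2357/3512 = 0.671128; risk in unexposed = 425/815 = 0.521472.
Risk difference = 0.671128 − 0.521472 = 0.149655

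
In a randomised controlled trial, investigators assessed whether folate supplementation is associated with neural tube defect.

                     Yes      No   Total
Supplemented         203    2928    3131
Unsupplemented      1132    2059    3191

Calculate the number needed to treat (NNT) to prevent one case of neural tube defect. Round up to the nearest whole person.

Risk in treated group = 203/3131 = 0.06484; risk in control = 1132/3191 = 0.35475.
Absolute risk reduction = 0.35475 − 0.06484 = 0.28991
NNT = 1 / ARR = 1 / 0.28991 = 3.449 → round up → 4

4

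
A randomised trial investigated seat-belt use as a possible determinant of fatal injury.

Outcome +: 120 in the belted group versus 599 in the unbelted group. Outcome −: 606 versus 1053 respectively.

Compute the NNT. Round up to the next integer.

6

Risk in treated group = 120/726 = 0.16529; risk in control = 599/1652 = 0.36259.
Absolute risk reduction = 0.36259 − 0.16529 = 0.19730
NNT = 1 / ARR = 1 / 0.19730 = 5.068 → round up → 6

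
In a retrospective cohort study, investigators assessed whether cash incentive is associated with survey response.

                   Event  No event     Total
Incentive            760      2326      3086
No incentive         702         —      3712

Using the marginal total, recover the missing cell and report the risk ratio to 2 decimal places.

The missing cell is in the unexposed row: 3712 − 702 = 3010.
So a = 760, b = 2326, c = 702, d = 3010.
RR = [a/(a+b)] / [c/(c+d)] = (760/3086) / (702/3712) = 0.24627/0.18912 = 1.30223

1.30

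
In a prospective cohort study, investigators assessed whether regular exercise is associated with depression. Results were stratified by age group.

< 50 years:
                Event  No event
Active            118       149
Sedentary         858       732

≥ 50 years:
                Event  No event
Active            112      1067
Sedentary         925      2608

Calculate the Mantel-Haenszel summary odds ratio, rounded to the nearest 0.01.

0.39

OR_MH = Σ(aᵢdᵢ/nᵢ) / Σ(bᵢcᵢ/nᵢ), where nᵢ is the stratum total.
Stratum 1 (< 50 years): n = 1857; a·d/n = 118·732/1857 = 46.5137; b·c/n = 149·858/1857 = 68.8433
Stratum 2 (≥ 50 years): n = 4712; a·d/n = 112·2608/4712 = 61.9898; b·c/n = 1067·925/4712 = 209.4599
OR_MH = (46.5137 + 61.9898) / (68.8433 + 209.4599) = 108.5035 / 278.3032 = 0.38988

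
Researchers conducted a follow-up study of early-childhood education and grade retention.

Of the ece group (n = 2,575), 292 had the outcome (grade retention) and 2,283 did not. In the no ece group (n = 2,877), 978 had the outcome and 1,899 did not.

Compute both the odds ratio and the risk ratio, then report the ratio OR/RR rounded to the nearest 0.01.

From the description: a = 292, b = 2283, c = 978, d = 1899.
OR = (292·1899)/(2283·978) = 554508/2232774 = 0.24835
Risk in exposed = 292/2575 = 0.11340; risk in unexposed = 978/2877 = 0.33994; RR = 0.33359
OR/RR = 0.24835 / 0.33359 = 0.74449
The outcome is not rare, so the OR lies further from 1 than the RR.

0.74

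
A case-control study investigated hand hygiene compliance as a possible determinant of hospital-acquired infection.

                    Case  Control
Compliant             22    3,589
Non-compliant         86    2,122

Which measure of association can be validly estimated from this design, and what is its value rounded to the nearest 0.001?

0.151

Cells: a = 22, b = 3589, c = 86, d = 2122.
This is a case-control study: participants were sampled on outcome status, so risks in the source population cannot be estimated directly — relative risk is not valid here. The odds ratio is the appropriate measure.
OR = (a·d)/(b·c) = (22 × 2122) / (3589 × 86) = 46684 / 308654 = 0.15125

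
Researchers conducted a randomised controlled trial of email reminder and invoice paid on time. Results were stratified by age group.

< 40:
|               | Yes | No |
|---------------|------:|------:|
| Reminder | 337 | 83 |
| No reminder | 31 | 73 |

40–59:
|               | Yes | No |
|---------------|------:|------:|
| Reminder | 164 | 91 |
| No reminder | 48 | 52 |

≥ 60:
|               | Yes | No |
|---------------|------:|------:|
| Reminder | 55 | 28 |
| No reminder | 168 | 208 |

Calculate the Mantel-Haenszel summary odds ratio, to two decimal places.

3.49

OR_MH = Σ(aᵢdᵢ/nᵢ) / Σ(bᵢcᵢ/nᵢ), where nᵢ is the stratum total.
Stratum 1 (< 40): n = 524; a·d/n = 337·73/524 = 46.9485; b·c/n = 83·31/524 = 4.9103
Stratum 2 (40–59): n = 355; a·d/n = 164·52/355 = 24.0225; b·c/n = 91·48/355 = 12.3042
Stratum 3 (≥ 60): n = 459; a·d/n = 55·208/459 = 24.9237; b·c/n = 28·168/459 = 10.2484
OR_MH = (46.9485 + 24.0225 + 24.9237) / (4.9103 + 12.3042 + 10.2484) = 95.8948 / 27.4629 = 3.49179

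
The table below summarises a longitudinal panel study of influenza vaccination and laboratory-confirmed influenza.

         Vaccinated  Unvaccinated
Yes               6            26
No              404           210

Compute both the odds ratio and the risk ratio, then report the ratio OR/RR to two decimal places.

Reading the table with exposure as columns: a = 6 (Vaccinated, case), b = 404 (Vaccinated, non-case), c = 26 (Unvaccinated, case), d = 210.
OR = (6·210)/(404·26) = 1260/10504 = 0.11995
Risk in exposed = 6/410 = 0.01463; risk in unexposed = 26/236 = 0.11017; RR = 0.13283
OR/RR = 0.11995 / 0.13283 = 0.90305
The outcome is not rare, so the OR lies further from 1 than the RR.

0.90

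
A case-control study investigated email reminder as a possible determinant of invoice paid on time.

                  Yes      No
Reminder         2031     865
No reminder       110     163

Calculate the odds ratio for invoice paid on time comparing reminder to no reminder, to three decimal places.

Cells: a = 2031, b = 865, c = 110, d = 163.
OR = (a·d)/(b·c) = (2031 × 163) / (865 × 110) = 331053 / 95150 = 3.47927
The odds of invoice paid on time are about 3.48 times as high in the reminder group.

3.479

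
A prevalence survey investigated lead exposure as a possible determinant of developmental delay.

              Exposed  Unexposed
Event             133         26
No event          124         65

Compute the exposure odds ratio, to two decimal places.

2.68

Reading the table with exposure as columns: a = 133 (Exposed, case), b = 124 (Exposed, non-case), c = 26 (Unexposed, case), d = 65.
OR = (a·d)/(b·c) = (133 × 65) / (124 × 26) = 8645 / 3224 = 2.68145
The odds of developmental delay are about 2.68 times as high in the exposed group.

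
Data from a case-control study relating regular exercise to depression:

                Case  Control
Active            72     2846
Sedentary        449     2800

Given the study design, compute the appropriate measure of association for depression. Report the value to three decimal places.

Cells: a = 72, b = 2846, c = 449, d = 2800.
This is a case-control study: participants were sampled on outcome status, so risks in the source population cannot be estimated directly — relative risk is not valid here. The odds ratio is the appropriate measure.
OR = (a·d)/(b·c) = (72 × 2800) / (2846 × 449) = 201600 / 1277854 = 0.15776

0.158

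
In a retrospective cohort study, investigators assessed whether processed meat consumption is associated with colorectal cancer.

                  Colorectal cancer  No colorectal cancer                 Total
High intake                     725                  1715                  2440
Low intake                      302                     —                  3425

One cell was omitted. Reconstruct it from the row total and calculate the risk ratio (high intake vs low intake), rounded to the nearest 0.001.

The missing cell is in the unexposed row: 3425 − 302 = 3123.
So a = 725, b = 1715, c = 302, d = 3123.
RR = [a/(a+b)] / [c/(c+d)] = (725/2440) / (302/3425) = 0.29713/0.08818 = 3.36978

3.370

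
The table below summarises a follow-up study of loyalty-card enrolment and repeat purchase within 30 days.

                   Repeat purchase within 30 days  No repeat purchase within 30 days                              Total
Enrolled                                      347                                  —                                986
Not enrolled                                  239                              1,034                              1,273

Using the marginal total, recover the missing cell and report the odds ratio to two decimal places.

2.35

The missing cell is in the exposed row: 986 − 347 = 639.
So a = 347, b = 639, c = 239, d = 1034.
OR = (a·d)/(b·c) = (347 × 1034) / (639 × 239) = 358798 / 152721 = 2.34937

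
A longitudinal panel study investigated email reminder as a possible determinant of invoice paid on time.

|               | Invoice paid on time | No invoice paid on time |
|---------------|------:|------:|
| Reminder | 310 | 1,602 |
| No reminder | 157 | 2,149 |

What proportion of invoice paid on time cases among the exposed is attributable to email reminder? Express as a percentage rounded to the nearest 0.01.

Cells: a = 310, b = 1602, c = 157, d = 2149.
Risk in exposed = 310/1912 = 0.16213; risk in unexposed = 157/2306 = 0.06808.
RR = 0.16213/0.06808 = 2.38141
AR% = (RR − 1)/RR × 100 = (2.38141 − 1)/2.38141 × 100 = 58.0080%

58.01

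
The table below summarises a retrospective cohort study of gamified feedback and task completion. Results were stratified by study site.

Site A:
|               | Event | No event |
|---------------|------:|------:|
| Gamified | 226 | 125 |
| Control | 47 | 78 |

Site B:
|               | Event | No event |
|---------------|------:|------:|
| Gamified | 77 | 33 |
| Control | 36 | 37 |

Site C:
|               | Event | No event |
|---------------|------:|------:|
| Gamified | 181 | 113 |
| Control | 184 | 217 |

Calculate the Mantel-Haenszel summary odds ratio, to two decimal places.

2.24

OR_MH = Σ(aᵢdᵢ/nᵢ) / Σ(bᵢcᵢ/nᵢ), where nᵢ is the stratum total.
Stratum 1 (Site A): n = 476; a·d/n = 226·78/476 = 37.0336; b·c/n = 125·47/476 = 12.3424
Stratum 2 (Site B): n = 183; a·d/n = 77·37/183 = 15.5683; b·c/n = 33·36/183 = 6.4918
Stratum 3 (Site C): n = 695; a·d/n = 181·217/695 = 56.5137; b·c/n = 113·184/695 = 29.9165
OR_MH = (37.0336 + 15.5683 + 56.5137) / (12.3424 + 6.4918 + 29.9165) = 109.1156 / 48.7508 = 2.23823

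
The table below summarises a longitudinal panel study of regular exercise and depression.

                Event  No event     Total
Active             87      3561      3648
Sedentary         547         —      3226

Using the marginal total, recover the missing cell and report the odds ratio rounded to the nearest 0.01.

The missing cell is in the unexposed row: 3226 − 547 = 2679.
So a = 87, b = 3561, c = 547, d = 2679.
OR = (a·d)/(b·c) = (87 × 2679) / (3561 × 547) = 233073 / 1947867 = 0.11966

0.12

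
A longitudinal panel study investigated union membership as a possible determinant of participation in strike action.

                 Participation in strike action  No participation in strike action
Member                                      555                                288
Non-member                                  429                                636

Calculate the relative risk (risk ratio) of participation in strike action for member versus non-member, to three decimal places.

Cells: a = 555, b = 288, c = 429, d = 636.
Risk in exposed = 555/843 = 0.65836; risk in unexposed = 429/1065 = 0.40282.
RR = 0.65836 / 0.40282 = 1.63440
The risk among the exposed is 1.63 times that among the unexposed.

1.634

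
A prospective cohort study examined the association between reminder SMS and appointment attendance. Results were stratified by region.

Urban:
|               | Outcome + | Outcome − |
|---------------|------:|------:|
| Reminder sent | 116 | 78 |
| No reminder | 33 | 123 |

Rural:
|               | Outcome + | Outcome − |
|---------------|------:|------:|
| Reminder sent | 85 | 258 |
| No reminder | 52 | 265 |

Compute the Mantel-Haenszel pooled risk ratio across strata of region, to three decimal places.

2.042

RR_MH = Σ(aᵢ·n₀ᵢ/nᵢ) / Σ(cᵢ·n₁ᵢ/nᵢ), with n₁ᵢ = aᵢ+bᵢ (exposed), n₀ᵢ = cᵢ+dᵢ (unexposed), nᵢ = n₁ᵢ+n₀ᵢ.
Stratum 1 (Urban): n₁ = 194, n₀ = 156, n = 350; a·n₀/n = 116·156/350 = 51.7029; c·n₁/n = 33·194/350 = 18.2914
Stratum 2 (Rural): n₁ = 343, n₀ = 317, n = 660; a·n₀/n = 85·317/660 = 40.8258; c·n₁/n = 52·343/660 = 27.0242
RR_MH = (51.7029 + 40.8258) / (18.2914 + 27.0242) = 92.5286 / 45.3157 = 2.04187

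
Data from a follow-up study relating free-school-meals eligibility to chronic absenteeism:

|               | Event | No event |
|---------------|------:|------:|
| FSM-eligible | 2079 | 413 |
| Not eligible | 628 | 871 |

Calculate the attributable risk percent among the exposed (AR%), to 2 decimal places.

49.78

Cells: a = 2079, b = 413, c = 628, d = 871.
Risk in exposed = 2079/2492 = 0.83427; risk in unexposed = 628/1499 = 0.41895.
RR = 0.83427/0.41895 = 1.99135
AR% = (RR − 1)/RR × 100 = (1.99135 − 1)/1.99135 × 100 = 49.7829%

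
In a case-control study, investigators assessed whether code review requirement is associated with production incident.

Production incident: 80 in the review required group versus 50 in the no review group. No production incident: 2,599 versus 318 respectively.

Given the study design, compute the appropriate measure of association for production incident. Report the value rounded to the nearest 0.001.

From the description: a = 80, b = 2599, c = 50, d = 318.
This is a case-control study: participants were sampled on outcome status, so risks in the source population cannot be estimated directly — relative risk is not valid here. The odds ratio is the appropriate measure.
OR = (a·d)/(b·c) = (80 × 318) / (2599 × 50) = 25440 / 129950 = 0.19577

0.196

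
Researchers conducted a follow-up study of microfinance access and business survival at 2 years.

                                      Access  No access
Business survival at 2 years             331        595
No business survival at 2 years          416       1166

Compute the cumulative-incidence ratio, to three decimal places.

1.311

Reading the table with exposure as columns: a = 331 (Access, case), b = 416 (Access, non-case), c = 595 (No access, case), d = 1166.
Risk in exposed = 331/747 = 0.44311; risk in unexposed = 595/1761 = 0.33788.
RR = 0.44311 / 0.33788 = 1.31144
The risk among the exposed is 1.31 times that among the unexposed.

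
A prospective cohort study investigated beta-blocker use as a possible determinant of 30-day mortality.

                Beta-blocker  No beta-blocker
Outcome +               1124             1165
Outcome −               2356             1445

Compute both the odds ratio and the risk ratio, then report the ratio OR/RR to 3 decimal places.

0.818

Reading the table with exposure as columns: a = 1124 (Beta-blocker, case), b = 2356 (Beta-blocker, non-case), c = 1165 (No beta-blocker, case), d = 1445.
OR = (1124·1445)/(2356·1165) = 1624180/2744740 = 0.59174
Risk in exposed = 1124/3480 = 0.32299; risk in unexposed = 1165/2610 = 0.44636; RR = 0.72361
OR/RR = 0.59174 / 0.72361 = 0.81777
The outcome is not rare, so the OR lies further from 1 than the RR.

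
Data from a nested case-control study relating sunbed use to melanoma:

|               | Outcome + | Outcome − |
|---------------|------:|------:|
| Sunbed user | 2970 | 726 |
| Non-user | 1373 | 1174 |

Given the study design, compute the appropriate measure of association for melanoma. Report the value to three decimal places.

3.498

Cells: a = 2970, b = 726, c = 1373, d = 1174.
This is a nested case-control study: participants were sampled on outcome status, so risks in the source population cannot be estimated directly — relative risk is not valid here. The odds ratio is the appropriate measure.
OR = (a·d)/(b·c) = (2970 × 1174) / (726 × 1373) = 3486780 / 996798 = 3.49798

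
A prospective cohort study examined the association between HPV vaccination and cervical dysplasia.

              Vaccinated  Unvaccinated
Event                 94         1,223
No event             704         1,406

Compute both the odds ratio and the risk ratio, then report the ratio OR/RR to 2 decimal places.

0.61

Reading the table with exposure as columns: a = 94 (Vaccinated, case), b = 704 (Vaccinated, non-case), c = 1223 (Unvaccinated, case), d = 1406.
OR = (94·1406)/(704·1223) = 132164/860992 = 0.15350
Risk in exposed = 94/798 = 0.11779; risk in unexposed = 1223/2629 = 0.46520; RR = 0.25321
OR/RR = 0.15350 / 0.25321 = 0.60621
The outcome is not rare, so the OR lies further from 1 than the RR.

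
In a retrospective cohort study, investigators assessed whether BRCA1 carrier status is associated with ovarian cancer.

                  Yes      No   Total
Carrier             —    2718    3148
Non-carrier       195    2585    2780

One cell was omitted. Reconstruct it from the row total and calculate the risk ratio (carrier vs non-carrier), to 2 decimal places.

The missing cell is in the exposed row: 3148 − 2718 = 430.
So a = 430, b = 2718, c = 195, d = 2585.
RR = [a/(a+b)] / [c/(c+d)] = (430/3148) / (195/2780) = 0.13659/0.07014 = 1.94735

1.95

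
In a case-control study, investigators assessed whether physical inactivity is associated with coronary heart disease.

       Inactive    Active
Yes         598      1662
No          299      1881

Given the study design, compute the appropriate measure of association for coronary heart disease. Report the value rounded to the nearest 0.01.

2.26

Reading the table with exposure as columns: a = 598 (Inactive, case), b = 299 (Inactive, non-case), c = 1662 (Active, case), d = 1881.
This is a case-control study: participants were sampled on outcome status, so risks in the source population cannot be estimated directly — relative risk is not valid here. The odds ratio is the appropriate measure.
OR = (a·d)/(b·c) = (598 × 1881) / (299 × 1662) = 1124838 / 496938 = 2.26354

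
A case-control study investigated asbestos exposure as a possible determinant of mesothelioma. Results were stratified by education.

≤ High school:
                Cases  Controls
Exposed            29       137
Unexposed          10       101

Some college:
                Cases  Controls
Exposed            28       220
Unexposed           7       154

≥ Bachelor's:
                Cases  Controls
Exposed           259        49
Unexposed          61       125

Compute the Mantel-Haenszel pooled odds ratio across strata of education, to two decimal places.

5.87

OR_MH = Σ(aᵢdᵢ/nᵢ) / Σ(bᵢcᵢ/nᵢ), where nᵢ is the stratum total.
Stratum 1 (≤ High school): n = 277; a·d/n = 29·101/277 = 10.5740; b·c/n = 137·10/277 = 4.9458
Stratum 2 (Some college): n = 409; a·d/n = 28·154/409 = 10.5428; b·c/n = 220·7/409 = 3.7653
Stratum 3 (≥ Bachelor's): n = 494; a·d/n = 259·125/494 = 65.5364; b·c/n = 49·61/494 = 6.0506
OR_MH = (10.5740 + 10.5428 + 65.5364) / (4.9458 + 3.7653 + 6.0506) = 86.6532 / 14.7617 = 5.87012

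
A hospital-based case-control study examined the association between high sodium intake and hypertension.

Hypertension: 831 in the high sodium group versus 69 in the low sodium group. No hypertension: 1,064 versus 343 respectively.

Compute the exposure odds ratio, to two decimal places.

From the description: a = 831, b = 1064, c = 69, d = 343.
OR = (a·d)/(b·c) = (831 × 343) / (1064 × 69) = 285033 / 73416 = 3.88244
The odds of hypertension are about 3.88 times as high in the high sodium group.

3.88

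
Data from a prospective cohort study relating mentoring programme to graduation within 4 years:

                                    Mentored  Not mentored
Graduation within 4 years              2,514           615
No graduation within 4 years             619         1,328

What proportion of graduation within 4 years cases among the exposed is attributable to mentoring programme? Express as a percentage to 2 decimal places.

60.55

Reading the table with exposure as columns: a = 2514 (Mentored, case), b = 619 (Mentored, non-case), c = 615 (Not mentored, case), d = 1328.
Risk in exposed = 2514/3133 = 0.80243; risk in unexposed = 615/1943 = 0.31652.
RR = 0.80243/0.31652 = 2.53514
AR% = (RR − 1)/RR × 100 = (2.53514 − 1)/2.53514 × 100 = 60.5545%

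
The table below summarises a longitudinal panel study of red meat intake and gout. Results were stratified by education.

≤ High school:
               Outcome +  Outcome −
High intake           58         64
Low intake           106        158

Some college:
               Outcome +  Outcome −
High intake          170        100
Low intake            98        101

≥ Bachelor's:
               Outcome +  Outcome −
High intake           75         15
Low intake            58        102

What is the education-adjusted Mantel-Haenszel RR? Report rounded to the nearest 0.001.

1.442

RR_MH = Σ(aᵢ·n₀ᵢ/nᵢ) / Σ(cᵢ·n₁ᵢ/nᵢ), with n₁ᵢ = aᵢ+bᵢ (exposed), n₀ᵢ = cᵢ+dᵢ (unexposed), nᵢ = n₁ᵢ+n₀ᵢ.
Stratum 1 (≤ High school): n₁ = 122, n₀ = 264, n = 386; a·n₀/n = 58·264/386 = 39.6684; c·n₁/n = 106·122/386 = 33.5026
Stratum 2 (Some college): n₁ = 270, n₀ = 199, n = 469; a·n₀/n = 170·199/469 = 72.1322; c·n₁/n = 98·270/469 = 56.4179
Stratum 3 (≥ Bachelor's): n₁ = 90, n₀ = 160, n = 250; a·n₀/n = 75·160/250 = 48.0000; c·n₁/n = 58·90/250 = 20.8800
RR_MH = (39.6684 + 72.1322 + 48.0000) / (33.5026 + 56.4179 + 20.8800) = 159.8006 / 110.8005 = 1.44224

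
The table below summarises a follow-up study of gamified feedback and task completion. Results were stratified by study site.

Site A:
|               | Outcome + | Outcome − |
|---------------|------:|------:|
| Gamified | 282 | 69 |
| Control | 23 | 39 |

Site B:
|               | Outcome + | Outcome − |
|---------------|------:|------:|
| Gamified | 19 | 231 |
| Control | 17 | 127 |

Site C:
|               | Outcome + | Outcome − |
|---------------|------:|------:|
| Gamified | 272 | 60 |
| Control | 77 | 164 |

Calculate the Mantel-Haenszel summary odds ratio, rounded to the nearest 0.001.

OR_MH = Σ(aᵢdᵢ/nᵢ) / Σ(bᵢcᵢ/nᵢ), where nᵢ is the stratum total.
Stratum 1 (Site A): n = 413; a·d/n = 282·39/413 = 26.6295; b·c/n = 69·23/413 = 3.8426
Stratum 2 (Site B): n = 394; a·d/n = 19·127/394 = 6.1244; b·c/n = 231·17/394 = 9.9670
Stratum 3 (Site C): n = 573; a·d/n = 272·164/573 = 77.8499; b·c/n = 60·77/573 = 8.0628
OR_MH = (26.6295 + 6.1244 + 77.8499) / (3.8426 + 9.9670 + 8.0628) = 110.6038 / 21.8724 = 5.05676

5.057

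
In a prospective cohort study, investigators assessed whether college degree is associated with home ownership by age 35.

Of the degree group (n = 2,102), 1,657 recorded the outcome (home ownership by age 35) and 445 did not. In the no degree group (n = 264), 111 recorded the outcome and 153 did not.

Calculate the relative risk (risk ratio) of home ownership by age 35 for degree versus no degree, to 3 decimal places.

1.875

From the description: a = 1657, b = 445, c = 111, d = 153.
Risk in exposed = 1657/2102 = 0.78830; risk in unexposed = 111/264 = 0.42045.
RR = 0.78830 / 0.42045 = 1.87487
The risk among the exposed is 1.87 times that among the unexposed.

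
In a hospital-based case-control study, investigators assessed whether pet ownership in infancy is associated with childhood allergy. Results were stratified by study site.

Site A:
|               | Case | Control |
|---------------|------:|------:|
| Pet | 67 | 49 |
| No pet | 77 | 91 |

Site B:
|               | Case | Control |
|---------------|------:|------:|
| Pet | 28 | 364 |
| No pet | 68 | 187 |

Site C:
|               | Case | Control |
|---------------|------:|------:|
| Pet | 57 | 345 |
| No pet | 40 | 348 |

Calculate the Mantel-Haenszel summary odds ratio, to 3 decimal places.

0.792

OR_MH = Σ(aᵢdᵢ/nᵢ) / Σ(bᵢcᵢ/nᵢ), where nᵢ is the stratum total.
Stratum 1 (Site A): n = 284; a·d/n = 67·91/284 = 21.4683; b·c/n = 49·77/284 = 13.2852
Stratum 2 (Site B): n = 647; a·d/n = 28·187/647 = 8.0927; b·c/n = 364·68/647 = 38.2566
Stratum 3 (Site C): n = 790; a·d/n = 57·348/790 = 25.1089; b·c/n = 345·40/790 = 17.4684
OR_MH = (21.4683 + 8.0927 + 25.1089) / (13.2852 + 38.2566 + 17.4684) = 54.6699 / 69.0101 = 0.79220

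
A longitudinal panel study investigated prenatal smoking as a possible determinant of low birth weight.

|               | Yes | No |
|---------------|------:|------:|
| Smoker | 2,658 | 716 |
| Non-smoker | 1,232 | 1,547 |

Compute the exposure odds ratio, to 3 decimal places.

Cells: a = 2658, b = 716, c = 1232, d = 1547.
OR = (a·d)/(b·c) = (2658 × 1547) / (716 × 1232) = 4111926 / 882112 = 4.66146
The odds of low birth weight are about 4.66 times as high in the smoker group.

4.661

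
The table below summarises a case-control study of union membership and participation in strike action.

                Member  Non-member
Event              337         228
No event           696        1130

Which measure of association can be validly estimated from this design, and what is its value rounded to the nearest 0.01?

Reading the table with exposure as columns: a = 337 (Member, case), b = 696 (Member, non-case), c = 228 (Non-member, case), d = 1130.
This is a case-control study: participants were sampled on outcome status, so risks in the source population cannot be estimated directly — relative risk is not valid here. The odds ratio is the appropriate measure.
OR = (a·d)/(b·c) = (337 × 1130) / (696 × 228) = 380810 / 158688 = 2.39974

2.40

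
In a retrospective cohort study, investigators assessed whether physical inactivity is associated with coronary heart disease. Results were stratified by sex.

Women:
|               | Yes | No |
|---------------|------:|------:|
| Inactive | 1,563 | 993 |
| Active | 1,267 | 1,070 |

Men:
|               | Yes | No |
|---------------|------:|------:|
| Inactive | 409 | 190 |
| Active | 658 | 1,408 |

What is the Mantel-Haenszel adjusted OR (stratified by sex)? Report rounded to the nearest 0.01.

1.83

OR_MH = Σ(aᵢdᵢ/nᵢ) / Σ(bᵢcᵢ/nᵢ), where nᵢ is the stratum total.
Stratum 1 (Women): n = 4893; a·d/n = 1563·1070/4893 = 341.7964; b·c/n = 993·1267/4893 = 257.1288
Stratum 2 (Men): n = 2665; a·d/n = 409·1408/2665 = 216.0871; b·c/n = 190·658/2665 = 46.9118
OR_MH = (341.7964 + 216.0871) / (257.1288 + 46.9118) = 557.8835 / 304.0406 = 1.83490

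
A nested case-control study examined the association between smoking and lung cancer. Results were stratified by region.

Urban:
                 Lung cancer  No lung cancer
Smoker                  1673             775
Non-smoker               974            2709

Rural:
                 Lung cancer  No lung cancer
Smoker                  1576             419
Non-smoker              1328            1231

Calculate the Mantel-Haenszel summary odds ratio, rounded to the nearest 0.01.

OR_MH = Σ(aᵢdᵢ/nᵢ) / Σ(bᵢcᵢ/nᵢ), where nᵢ is the stratum total.
Stratum 1 (Urban): n = 6131; a·d/n = 1673·2709/6131 = 739.2199; b·c/n = 775·974/6131 = 123.1202
Stratum 2 (Rural): n = 4554; a·d/n = 1576·1231/4554 = 426.0114; b·c/n = 419·1328/4554 = 122.1853
OR_MH = (739.2199 + 426.0114) / (123.1202 + 122.1853) = 1165.2313 / 245.3055 = 4.75012

4.75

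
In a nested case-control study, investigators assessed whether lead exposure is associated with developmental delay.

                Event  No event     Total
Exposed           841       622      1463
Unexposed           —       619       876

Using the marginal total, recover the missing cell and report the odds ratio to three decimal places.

3.257

The missing cell is in the unexposed row: 876 − 619 = 257.
So a = 841, b = 622, c = 257, d = 619.
OR = (a·d)/(b·c) = (841 × 619) / (622 × 257) = 520579 / 159854 = 3.25659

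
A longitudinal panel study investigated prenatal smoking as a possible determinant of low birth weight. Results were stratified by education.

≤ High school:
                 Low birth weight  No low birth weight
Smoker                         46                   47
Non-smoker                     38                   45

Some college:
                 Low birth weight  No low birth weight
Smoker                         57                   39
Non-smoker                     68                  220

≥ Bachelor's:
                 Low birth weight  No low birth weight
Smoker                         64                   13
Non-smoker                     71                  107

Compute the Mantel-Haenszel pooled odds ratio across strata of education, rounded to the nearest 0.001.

3.448

OR_MH = Σ(aᵢdᵢ/nᵢ) / Σ(bᵢcᵢ/nᵢ), where nᵢ is the stratum total.
Stratum 1 (≤ High school): n = 176; a·d/n = 46·45/176 = 11.7614; b·c/n = 47·38/176 = 10.1477
Stratum 2 (Some college): n = 384; a·d/n = 57·220/384 = 32.6562; b·c/n = 39·68/384 = 6.9062
Stratum 3 (≥ Bachelor's): n = 255; a·d/n = 64·107/255 = 26.8549; b·c/n = 13·71/255 = 3.6196
OR_MH = (11.7614 + 32.6562 + 26.8549) / (10.1477 + 6.9062 + 3.6196) = 71.2725 / 20.6736 = 3.44752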